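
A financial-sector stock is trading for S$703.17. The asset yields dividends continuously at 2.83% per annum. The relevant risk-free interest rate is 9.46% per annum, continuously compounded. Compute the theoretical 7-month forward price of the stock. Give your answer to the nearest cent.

S$730.90

F = S·e^((r − q)T) = 703.17 · e^((0.0946 − 0.0283) × 7/12)
= 703.17 · e^0.038675 = 703.17 × 1.039433
F = S$730.90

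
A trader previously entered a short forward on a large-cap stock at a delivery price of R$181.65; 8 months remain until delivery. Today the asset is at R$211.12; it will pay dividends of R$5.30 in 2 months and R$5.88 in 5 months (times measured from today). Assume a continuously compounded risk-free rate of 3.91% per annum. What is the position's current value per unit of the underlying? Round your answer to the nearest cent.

-R$23.09

PV(remaining dividends) I = 5.30·e^(−0.0391·2/12) + 5.88·e^(−0.0391·5/12) = 11.0506
Current forward F = (S − I)·e^(rT) = (211.12 − 11.0506)·e^(0.0391·8/12) = 200.0694 × 1.026409 = 205.3530
Value (long) = (F − K)·e^(−rT) = (205.3530 − 181.65) × 0.974270 = 23.0931
Short position value = −(long value) = -R$23.09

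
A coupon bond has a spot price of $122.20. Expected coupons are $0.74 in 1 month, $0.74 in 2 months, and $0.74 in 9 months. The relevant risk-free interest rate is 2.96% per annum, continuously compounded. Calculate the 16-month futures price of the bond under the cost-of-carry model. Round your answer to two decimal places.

PV(coupons) I = 0.74·e^(−0.0296·1/12) + 0.74·e^(−0.0296·2/12) + 0.74·e^(−0.0296·9/12)
I = 0.7382 + 0.7364 + 0.7238 = 2.1984
F = (S − I)·e^(rT) = (122.20 − 2.1984) · e^(0.0296·16/12)
= 120.0016 · e^0.039467 = 120.0016 × 1.040256 = $124.83

$124.83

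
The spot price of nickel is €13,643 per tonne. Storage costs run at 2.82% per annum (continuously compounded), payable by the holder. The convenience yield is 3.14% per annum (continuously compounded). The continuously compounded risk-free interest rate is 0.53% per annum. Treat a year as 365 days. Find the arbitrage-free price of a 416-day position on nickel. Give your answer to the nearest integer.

Net carry = r + u − y = 0.0053 + 0.0282 − 0.0314 = 0.0021
F = S·e^((r+u−y)T) = 13643 · e^(0.0021 × 416/365) = 13643 · e^0.002393
= 13643 × 1.002396 = €13,676 per tonne

€13,676 per tonne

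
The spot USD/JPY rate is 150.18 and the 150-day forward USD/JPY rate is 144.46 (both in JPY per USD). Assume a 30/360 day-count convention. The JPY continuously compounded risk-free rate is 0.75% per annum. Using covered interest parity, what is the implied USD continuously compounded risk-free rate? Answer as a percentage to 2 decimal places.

F = S·e^((r_JPY − r_USD)T) ⇒ r_USD = r_JPY − ln(F/S)/T
ln(144.46/150.18) = -0.038832; /(150/360) = -0.093197
r_USD = 0.0075 + 0.093197 = 0.100697
r_USD = 10.07%

10.07%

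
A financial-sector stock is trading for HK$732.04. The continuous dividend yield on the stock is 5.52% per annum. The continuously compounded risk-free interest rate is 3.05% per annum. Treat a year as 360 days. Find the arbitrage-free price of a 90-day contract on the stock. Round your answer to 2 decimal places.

F = S·e^((r − q)T) = 732.04 · e^((0.0305 − 0.0552) × 90/360)
= 732.04 · e^-0.006175 = 732.04 × 0.993844
F = HK$727.53

HK$727.53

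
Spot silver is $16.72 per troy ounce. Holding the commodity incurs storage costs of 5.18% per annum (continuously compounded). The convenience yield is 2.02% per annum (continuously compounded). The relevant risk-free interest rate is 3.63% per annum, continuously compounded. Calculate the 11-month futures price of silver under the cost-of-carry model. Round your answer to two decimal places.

$17.79 per troy ounce

Net carry = r + u − y = 0.0363 + 0.0518 − 0.0202 = 0.0679
F = S·e^((r+u−y)T) = 16.72 · e^(0.0679 × 11/12) = 16.72 · e^0.062242
= 16.72 × 1.064220 = $17.79 per troy ounce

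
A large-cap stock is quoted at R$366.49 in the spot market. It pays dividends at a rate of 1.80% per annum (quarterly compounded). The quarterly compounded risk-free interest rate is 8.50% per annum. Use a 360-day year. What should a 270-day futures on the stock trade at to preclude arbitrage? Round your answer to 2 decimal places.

F = S · (1+r/4)^(4T) / (1+q/4)^(4T)
= 366.49 × 1.065114 / 1.013561 = 366.49 × 1.050863
F = R$385.13

R$385.13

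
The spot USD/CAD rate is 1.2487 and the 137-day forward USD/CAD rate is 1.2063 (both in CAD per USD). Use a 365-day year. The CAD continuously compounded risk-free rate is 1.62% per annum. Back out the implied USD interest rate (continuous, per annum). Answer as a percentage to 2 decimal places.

F = S·e^((r_CAD − r_USD)T) ⇒ r_USD = r_CAD − ln(F/S)/T
ln(1.2063/1.2487) = -0.034545; /(137/365) = -0.092036
r_USD = 0.0162 + 0.092036 = 0.108236
r_USD = 10.82%

10.82%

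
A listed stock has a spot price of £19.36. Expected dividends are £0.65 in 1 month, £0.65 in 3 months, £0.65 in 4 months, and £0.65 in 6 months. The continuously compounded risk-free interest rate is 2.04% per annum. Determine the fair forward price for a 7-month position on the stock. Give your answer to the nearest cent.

PV(dividends) I = 0.65·e^(−0.0204·1/12) + 0.65·e^(−0.0204·3/12) + 0.65·e^(−0.0204·4/12) + 0.65·e^(−0.0204·6/12)
I = 0.6489 + 0.6467 + 0.6456 + 0.6434 = 2.5846
F = (S − I)·e^(rT) = (19.36 − 2.5846) · e^(0.0204·7/12)
= 16.7754 · e^0.011900 = 16.7754 × 1.011971 = £16.98

£16.98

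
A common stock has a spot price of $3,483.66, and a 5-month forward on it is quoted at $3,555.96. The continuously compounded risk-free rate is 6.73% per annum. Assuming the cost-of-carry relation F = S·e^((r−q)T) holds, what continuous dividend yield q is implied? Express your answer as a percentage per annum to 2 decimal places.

From F = S·e^((r−q)T): (r − q) = ln(F/S)/T
ln(3555.96/3483.66) = ln(1.020754) = 0.020542
(r − q) = 0.020542 / (5/12) = 0.049301
q = r − ln(F/S)/T = 0.0673 − 0.049301 = 0.017999
q = 1.80%

1.80%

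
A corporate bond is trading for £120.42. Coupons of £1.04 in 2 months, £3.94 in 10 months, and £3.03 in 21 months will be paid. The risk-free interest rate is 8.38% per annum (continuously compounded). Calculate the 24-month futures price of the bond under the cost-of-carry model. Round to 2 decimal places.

PV(coupons) I = 1.04·e^(−0.0838·2/12) + 3.94·e^(−0.0838·10/12) + 3.03·e^(−0.0838·21/12)
I = 1.0256 + 3.6742 + 2.6167 = 7.3165
F = (S − I)·e^(rT) = (120.42 − 7.3165) · e^(0.0838·24/12)
= 113.1035 · e^0.167600 = 113.1035 × 1.182464 = £133.74

£133.74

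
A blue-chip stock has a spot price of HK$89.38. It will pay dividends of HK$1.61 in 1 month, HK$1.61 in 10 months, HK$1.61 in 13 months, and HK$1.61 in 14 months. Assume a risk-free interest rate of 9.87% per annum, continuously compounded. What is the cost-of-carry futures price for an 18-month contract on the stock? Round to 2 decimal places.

PV(dividends) I = 1.61·e^(−0.0987·1/12) + 1.61·e^(−0.0987·10/12) + 1.61·e^(−0.0987·13/12) + 1.61·e^(−0.0987·14/12)
I = 1.5968 + 1.4829 + 1.4467 + 1.4349 = 5.9613
F = (S − I)·e^(rT) = (89.38 − 5.9613) · e^(0.0987·18/12)
= 83.4187 · e^0.148050 = 83.4187 × 1.159571 = HK$96.73

HK$96.73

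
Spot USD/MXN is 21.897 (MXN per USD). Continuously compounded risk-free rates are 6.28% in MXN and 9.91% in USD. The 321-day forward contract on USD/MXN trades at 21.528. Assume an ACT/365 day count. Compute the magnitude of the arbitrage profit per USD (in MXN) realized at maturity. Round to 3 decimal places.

0.319 per USD (in MXN)

Fair forward: F* = S·e^(carry·T), with carry = (r_MXN − r_USD) = 0.0628 − 0.0991 = -0.0363
F* = 21.897 · e^(-0.0363 × 321/365) = 21.897 · e^-0.031924 = 21.897 × 0.968580 = 21.2090
Market 21.528 > fair 21.2090: forward overpriced → cash-and-carry (buy spot, short the forward).
At maturity, profit = |F_mkt − F*| = |21.528 − 21.2090| = 0.319 per USD (in MXN)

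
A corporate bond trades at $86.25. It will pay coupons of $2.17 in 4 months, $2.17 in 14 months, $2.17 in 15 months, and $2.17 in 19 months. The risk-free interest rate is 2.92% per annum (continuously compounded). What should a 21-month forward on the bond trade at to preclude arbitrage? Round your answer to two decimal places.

$81.92

PV(coupons) I = 2.17·e^(−0.0292·4/12) + 2.17·e^(−0.0292·14/12) + 2.17·e^(−0.0292·15/12) + 2.17·e^(−0.0292·19/12)
I = 2.1490 + 2.0973 + 2.0922 + 2.0720 = 8.4105
F = (S − I)·e^(rT) = (86.25 − 8.4105) · e^(0.0292·21/12)
= 77.8395 · e^0.051100 = 77.8395 × 1.052428 = $81.92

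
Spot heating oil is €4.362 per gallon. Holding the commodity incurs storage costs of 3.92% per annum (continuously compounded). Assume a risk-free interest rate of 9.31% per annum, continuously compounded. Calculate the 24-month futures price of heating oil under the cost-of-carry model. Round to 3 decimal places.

Net carry = r + u − y = 0.0931 + 0.0392 − 0.0000 = 0.1323
F = S·e^((r+u−y)T) = 4.362 · e^(0.1323 × 24/12) = 4.362 · e^0.264600
= 4.362 × 1.302910 = €5.683 per gallon

€5.683 per gallon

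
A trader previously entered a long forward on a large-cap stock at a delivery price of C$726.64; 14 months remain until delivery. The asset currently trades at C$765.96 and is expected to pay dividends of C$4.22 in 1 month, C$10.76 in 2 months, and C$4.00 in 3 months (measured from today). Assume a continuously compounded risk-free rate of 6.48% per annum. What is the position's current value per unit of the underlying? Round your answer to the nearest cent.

PV(remaining dividends) I = 4.22·e^(−0.0648·1/12) + 10.76·e^(−0.0648·2/12) + 4.00·e^(−0.0648·3/12) = 18.7774
Current forward F = (S − I)·e^(rT) = (765.96 − 18.7774)·e^(0.0648·14/12) = 747.1826 × 1.078531 = 805.8596
Value (long) = (F − K)·e^(−rT) = (805.8596 − 726.64) × 0.927187 = 73.4514
Value = C$73.45

C$73.45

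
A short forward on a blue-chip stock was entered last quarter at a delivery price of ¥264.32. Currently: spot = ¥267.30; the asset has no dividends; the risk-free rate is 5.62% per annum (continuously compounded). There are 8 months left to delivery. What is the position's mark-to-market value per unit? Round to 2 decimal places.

-¥12.70

Current fair forward for the remaining 8 months: F = S·e^(r·T), r = 0.0562
F = 267.30 · e^(0.0562 × 8/12) = 267.30 × 1.038177 = 277.5047
Value of long forward = (F − K)·e^(−rT) = (277.5047 − 264.32) · e^(−0.0562·8/12)
= 13.1847 × 0.963227 = 12.70
Short position value = −(long value) = -¥12.70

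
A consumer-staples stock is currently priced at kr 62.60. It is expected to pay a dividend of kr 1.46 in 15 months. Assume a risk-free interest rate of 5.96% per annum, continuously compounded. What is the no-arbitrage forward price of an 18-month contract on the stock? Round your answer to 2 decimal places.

kr 66.97

PV(dividends) I = 1.46·e^(−0.0596·15/12)
I = 1.3552
F = (S − I)·e^(rT) = (62.60 − 1.3552) · e^(0.0596·18/12)
= 61.2448 · e^0.089400 = 61.2448 × 1.093518 = kr 66.97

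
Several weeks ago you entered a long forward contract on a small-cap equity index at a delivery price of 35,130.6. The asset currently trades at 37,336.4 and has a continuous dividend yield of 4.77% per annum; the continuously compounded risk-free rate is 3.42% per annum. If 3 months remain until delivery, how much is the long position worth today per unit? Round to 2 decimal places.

2062.29

Current fair forward for the remaining 3 months: F = S·e^((r − q)·T), (r − q) = 0.0342 − 0.0477 = -0.0135
F = 37336.4 · e^(-0.0135 × 3/12) = 37336.4 × 0.99663069 = 37210.6021
Value of long forward = (F − K)·e^(−rT) = (37210.6021 − 35130.6) · e^(−0.0342·3/12)
= 2080.0021 × 0.99148645 = 2062.29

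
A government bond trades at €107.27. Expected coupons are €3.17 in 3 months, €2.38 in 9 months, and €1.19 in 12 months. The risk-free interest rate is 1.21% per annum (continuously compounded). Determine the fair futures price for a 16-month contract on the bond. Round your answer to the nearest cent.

PV(coupons) I = 3.17·e^(−0.0121·3/12) + 2.38·e^(−0.0121·9/12) + 1.19·e^(−0.0121·12/12)
I = 3.1604 + 2.3585 + 1.1757 = 6.6946
F = (S − I)·e^(rT) = (107.27 − 6.6946) · e^(0.0121·16/12)
= 100.5754 · e^0.016133 = 100.5754 × 1.016264 = €102.21

€102.21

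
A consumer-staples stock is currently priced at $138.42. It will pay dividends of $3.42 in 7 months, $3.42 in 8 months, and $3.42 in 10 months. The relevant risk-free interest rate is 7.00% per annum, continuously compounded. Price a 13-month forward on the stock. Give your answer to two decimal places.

PV(dividends) I = 3.42·e^(−0.0700·7/12) + 3.42·e^(−0.0700·8/12) + 3.42·e^(−0.0700·10/12)
I = 3.2832 + 3.2641 + 3.2262 = 9.7735
F = (S − I)·e^(rT) = (138.42 − 9.7735) · e^(0.0700·13/12)
= 128.6465 · e^0.075833 = 128.6465 × 1.078782 = $138.78

$138.78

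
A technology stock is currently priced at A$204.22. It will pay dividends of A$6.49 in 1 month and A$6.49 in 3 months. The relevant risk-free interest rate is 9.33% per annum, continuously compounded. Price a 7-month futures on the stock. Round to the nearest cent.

A$202.15

PV(dividends) I = 6.49·e^(−0.0933·1/12) + 6.49·e^(−0.0933·3/12)
I = 6.4397 + 6.3404 = 12.7801
F = (S − I)·e^(rT) = (204.22 − 12.7801) · e^(0.0933·7/12)
= 191.4399 · e^0.054425 = 191.4399 × 1.055933 = A$202.15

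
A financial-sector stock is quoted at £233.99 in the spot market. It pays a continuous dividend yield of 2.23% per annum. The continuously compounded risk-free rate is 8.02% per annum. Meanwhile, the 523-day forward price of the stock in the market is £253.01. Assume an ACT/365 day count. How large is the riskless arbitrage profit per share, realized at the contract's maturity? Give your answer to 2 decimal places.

Fair forward: F* = S·e^(carry·T), with carry = (r − q) = 0.0802 − 0.0223 = 0.0579
F* = 233.99 · e^(0.0579 × 523/365) = 233.99 · e^0.082964 = 233.99 × 1.086503 = £254.2308
Market £253.01 < fair £254.2308: forward underpriced → reverse cash-and-carry (short spot, go long the forward).
At maturity, profit = |F_mkt − F*| = |253.01 − 254.2308| = £1.22 per share

£1.22 per share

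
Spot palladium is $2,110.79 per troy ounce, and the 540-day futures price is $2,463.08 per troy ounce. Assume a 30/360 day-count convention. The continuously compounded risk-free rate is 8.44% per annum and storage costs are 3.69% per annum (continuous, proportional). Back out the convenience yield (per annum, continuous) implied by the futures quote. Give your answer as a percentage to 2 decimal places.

F = S·e^((r+u−y)T) ⇒ (r+u−y) = ln(F/S)/T
ln(2463.08/2110.79) = 0.154350; /T ⇒ 0.102900
y = r + u − ln(F/S)/T = 0.0844 + 0.0369 − 0.102900 = 0.018400
y = 1.84%

1.84%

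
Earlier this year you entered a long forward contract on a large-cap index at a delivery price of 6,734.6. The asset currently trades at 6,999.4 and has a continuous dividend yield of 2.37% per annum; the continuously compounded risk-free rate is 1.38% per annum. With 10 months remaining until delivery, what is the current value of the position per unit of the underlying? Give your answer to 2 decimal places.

204.92

Current fair forward for the remaining 10 months: F = S·e^((r − q)·T), (r − q) = 0.0138 − 0.0237 = -0.0099
F = 6999.4 · e^(-0.0099 × 10/12) = 6999.4 × 0.99178394 = 6941.8925
Value of long forward = (F − K)·e^(−rT) = (6941.8925 − 6734.6) · e^(−0.0138·10/12)
= 207.2925 × 0.98856587 = 204.92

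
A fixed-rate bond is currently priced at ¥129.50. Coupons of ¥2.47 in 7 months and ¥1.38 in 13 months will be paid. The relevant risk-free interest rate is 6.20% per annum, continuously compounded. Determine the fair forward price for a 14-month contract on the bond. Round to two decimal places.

PV(coupons) I = 2.47·e^(−0.0620·7/12) + 1.38·e^(−0.0620·13/12)
I = 2.3823 + 1.2904 = 3.6727
F = (S − I)·e^(rT) = (129.50 − 3.6727) · e^(0.0620·14/12)
= 125.8273 · e^0.072333 = 125.8273 × 1.075013 = ¥135.27

¥135.27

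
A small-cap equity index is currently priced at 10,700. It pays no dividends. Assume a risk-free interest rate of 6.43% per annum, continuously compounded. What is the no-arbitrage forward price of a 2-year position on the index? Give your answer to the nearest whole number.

12,168

F = S·e^(rT) = 10700 · e^(0.0643 × 2)
= 10700 · e^0.128600 = 10700 × 1.137235
F = 12,168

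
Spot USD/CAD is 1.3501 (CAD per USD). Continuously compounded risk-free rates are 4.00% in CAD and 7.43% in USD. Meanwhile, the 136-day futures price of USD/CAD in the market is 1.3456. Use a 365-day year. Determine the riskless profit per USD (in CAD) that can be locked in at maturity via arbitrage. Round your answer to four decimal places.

0.0126 per USD (in CAD)

Fair futures: F* = S·e^(carry·T), with carry = (r_CAD − r_USD) = 0.0400 − 0.0743 = -0.0343
F* = 1.3501 · e^(-0.0343 × 136/365) = 1.3501 · e^-0.012780 = 1.3501 × 0.987301 = 1.3330
Market 1.3456 > fair 1.3330: forward overpriced → cash-and-carry (buy spot, short the forward).
At maturity, profit = |F_mkt − F*| = |1.3456 − 1.3330| = 0.0126 per USD (in CAD)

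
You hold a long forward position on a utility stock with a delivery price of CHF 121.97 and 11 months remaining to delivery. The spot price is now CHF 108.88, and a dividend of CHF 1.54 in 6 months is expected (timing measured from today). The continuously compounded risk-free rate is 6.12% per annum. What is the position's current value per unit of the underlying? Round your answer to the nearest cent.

-CHF 7.93

PV(remaining dividends) I = 1.54·e^(−0.0612·6/12) = 1.4936
Current forward F = (S − I)·e^(rT) = (108.88 − 1.4936)·e^(0.0612·11/12) = 107.3864 × 1.057703 = 113.5829
Value (long) = (F − K)·e^(−rT) = (113.5829 − 121.97) × 0.945445 = -7.9295
Value = -CHF 7.93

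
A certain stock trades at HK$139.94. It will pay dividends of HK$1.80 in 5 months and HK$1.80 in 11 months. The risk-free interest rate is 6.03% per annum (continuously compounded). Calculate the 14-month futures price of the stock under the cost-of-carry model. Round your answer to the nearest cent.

HK$146.43

PV(dividends) I = 1.80·e^(−0.0603·5/12) + 1.80·e^(−0.0603·11/12)
I = 1.7553 + 1.7032 = 3.4585
F = (S − I)·e^(rT) = (139.94 − 3.4585) · e^(0.0603·14/12)
= 136.4815 · e^0.070350 = 136.4815 × 1.072884 = HK$146.43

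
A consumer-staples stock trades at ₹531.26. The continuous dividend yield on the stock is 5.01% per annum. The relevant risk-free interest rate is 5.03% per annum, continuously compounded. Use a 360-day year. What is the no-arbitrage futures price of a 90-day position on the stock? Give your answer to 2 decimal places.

F = S·e^((r − q)T) = 531.26 · e^((0.0503 − 0.0501) × 90/360)
= 531.26 · e^0.000050 = 531.26 × 1.000050
F = ₹531.29

₹531.29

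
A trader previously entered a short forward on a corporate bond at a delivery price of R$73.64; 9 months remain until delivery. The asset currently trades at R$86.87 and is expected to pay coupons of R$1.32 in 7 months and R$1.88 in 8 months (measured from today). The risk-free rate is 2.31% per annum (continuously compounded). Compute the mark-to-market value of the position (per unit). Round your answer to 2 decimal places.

PV(remaining coupons) I = 1.32·e^(−0.0231·7/12) + 1.88·e^(−0.0231·8/12) = 3.1536
Current forward F = (S − I)·e^(rT) = (86.87 − 3.1536)·e^(0.0231·9/12) = 83.7164 × 1.017476 = 85.1794
Value (long) = (F − K)·e^(−rT) = (85.1794 − 73.64) × 0.982824 = 11.3412
Short position value = −(long value) = -R$11.34

-R$11.34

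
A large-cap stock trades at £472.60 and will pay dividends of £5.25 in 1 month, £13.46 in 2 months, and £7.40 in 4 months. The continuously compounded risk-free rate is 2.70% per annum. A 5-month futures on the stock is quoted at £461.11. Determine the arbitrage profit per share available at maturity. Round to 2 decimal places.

PV(dividends) I = 5.25·e^(−0.0270·1/12) + 13.46·e^(−0.0270·2/12) + 7.40·e^(−0.0270·4/12) = 25.9715
Fair futures F* = (S − I)·e^(rT) = (472.60 − 25.9715)·e^0.011250 = 446.6285 × 1.011314 = 451.6817
Market £461.11 > fair 451.6817: forward overpriced → cash-and-carry (borrow at r, buy the stock and collect the dividends, short the forward).
Profit at T = |F_mkt − F*| = |461.11 − 451.6817| = £9.43 per share

£9.43 per share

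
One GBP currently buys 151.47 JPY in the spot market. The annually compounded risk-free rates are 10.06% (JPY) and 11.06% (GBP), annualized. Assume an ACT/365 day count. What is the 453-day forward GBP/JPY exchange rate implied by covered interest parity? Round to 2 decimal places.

By covered interest parity, F = S · (1+r_JPY)^T / (1+r_GBP)^T
= 151.47 × 1.126331 / 1.139046 = 151.47 × 0.988837
F = 149.78 JPY per GBP

149.78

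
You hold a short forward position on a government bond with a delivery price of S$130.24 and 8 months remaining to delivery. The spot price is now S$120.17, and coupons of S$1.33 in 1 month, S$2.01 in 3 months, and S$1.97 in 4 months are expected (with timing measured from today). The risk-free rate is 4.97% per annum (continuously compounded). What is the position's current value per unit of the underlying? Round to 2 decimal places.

S$11.07

PV(remaining coupons) I = 1.33·e^(−0.0497·1/12) + 2.01·e^(−0.0497·3/12) + 1.97·e^(−0.0497·4/12) = 5.2473
Current forward F = (S − I)·e^(rT) = (120.17 − 5.2473)·e^(0.0497·8/12) = 114.9227 × 1.033688 = 118.7942
Value (long) = (F − K)·e^(−rT) = (118.7942 − 130.24) × 0.967410 = -11.0728
Short position value = −(long value) = S$11.07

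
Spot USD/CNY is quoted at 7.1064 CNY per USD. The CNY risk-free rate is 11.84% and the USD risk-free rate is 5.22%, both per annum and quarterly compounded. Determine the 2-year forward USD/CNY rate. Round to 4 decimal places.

By covered interest parity, F = S · (1+r_CNY/4)^(4T) / (1+r_USD/4)^(4T)
= 7.1064 × 1.262840 / 1.109295 = 7.1064 × 1.138417
F = 8.0900 CNY per USD

8.0900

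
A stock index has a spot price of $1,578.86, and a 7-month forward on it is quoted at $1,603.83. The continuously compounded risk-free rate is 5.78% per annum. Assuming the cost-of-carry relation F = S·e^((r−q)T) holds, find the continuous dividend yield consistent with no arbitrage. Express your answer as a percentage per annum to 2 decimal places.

From F = S·e^((r−q)T): (r − q) = ln(F/S)/T
ln(1603.83/1578.86) = ln(1.015815) = 0.015691
(r − q) = 0.015691 / (7/12) = 0.026899
q = r − ln(F/S)/T = 0.0578 − 0.026899 = 0.030901
q = 3.09%

3.09%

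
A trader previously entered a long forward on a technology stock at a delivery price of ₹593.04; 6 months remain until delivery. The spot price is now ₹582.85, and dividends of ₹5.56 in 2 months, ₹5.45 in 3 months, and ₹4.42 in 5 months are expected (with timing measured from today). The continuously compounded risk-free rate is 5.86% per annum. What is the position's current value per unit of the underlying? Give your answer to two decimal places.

PV(remaining dividends) I = 5.56·e^(−0.0586·2/12) + 5.45·e^(−0.0586·3/12) + 4.42·e^(−0.0586·5/12) = 15.1901
Current forward F = (S − I)·e^(rT) = (582.85 − 15.1901)·e^(0.0586·6/12) = 567.6599 × 1.029733 = 584.5381
Value (long) = (F − K)·e^(−rT) = (584.5381 − 593.04) × 0.971125 = -8.2564
Value = -₹8.26

-₹8.26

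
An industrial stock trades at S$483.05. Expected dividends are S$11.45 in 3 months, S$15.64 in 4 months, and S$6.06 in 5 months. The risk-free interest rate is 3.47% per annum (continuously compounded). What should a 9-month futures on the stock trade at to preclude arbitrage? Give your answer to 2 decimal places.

S$462.14

PV(dividends) I = 11.45·e^(−0.0347·3/12) + 15.64·e^(−0.0347·4/12) + 6.06·e^(−0.0347·5/12)
I = 11.3511 + 15.4601 + 5.9730 = 32.7842
F = (S − I)·e^(rT) = (483.05 − 32.7842) · e^(0.0347·9/12)
= 450.2658 · e^0.026025 = 450.2658 × 1.026367 = S$462.14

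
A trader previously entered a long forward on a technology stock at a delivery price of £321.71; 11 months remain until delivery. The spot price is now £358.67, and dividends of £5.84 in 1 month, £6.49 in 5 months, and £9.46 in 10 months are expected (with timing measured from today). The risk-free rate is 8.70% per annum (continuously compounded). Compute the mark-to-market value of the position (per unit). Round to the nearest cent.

PV(remaining dividends) I = 5.84·e^(−0.0870·1/12) + 6.49·e^(−0.0870·5/12) + 9.46·e^(−0.0870·10/12) = 20.8552
Current forward F = (S − I)·e^(rT) = (358.67 − 20.8552)·e^(0.0870·11/12) = 337.8148 × 1.083016 = 365.8588
Value (long) = (F − K)·e^(−rT) = (365.8588 − 321.71) × 0.923347 = 40.7647
Value = £40.76

£40.76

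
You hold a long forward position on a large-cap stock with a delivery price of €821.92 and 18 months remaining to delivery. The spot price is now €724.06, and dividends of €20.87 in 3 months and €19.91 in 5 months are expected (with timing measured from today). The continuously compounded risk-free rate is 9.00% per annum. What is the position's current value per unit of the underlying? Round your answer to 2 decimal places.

PV(remaining dividends) I = 20.87·e^(−0.0900·3/12) + 19.91·e^(−0.0900·5/12) = 39.5829
Current forward F = (S − I)·e^(rT) = (724.06 − 39.5829)·e^(0.0900·18/12) = 684.4771 × 1.144537 = 783.4094
Value (long) = (F − K)·e^(−rT) = (783.4094 − 821.92) × 0.873716 = -33.6473
Value = -€33.65

-€33.65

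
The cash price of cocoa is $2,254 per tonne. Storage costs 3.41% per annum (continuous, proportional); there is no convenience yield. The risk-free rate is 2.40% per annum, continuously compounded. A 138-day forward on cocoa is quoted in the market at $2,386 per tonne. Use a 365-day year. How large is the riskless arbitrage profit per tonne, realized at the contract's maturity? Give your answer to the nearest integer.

Fair forward: F* = S·e^(carry·T), with carry = (r + u) = 0.0240 + 0.0341 = 0.0581
F* = 2254 · e^(0.0581 × 138/365) = 2254 · e^0.021967 = 2254 × 1.022210 = $2304.0613
Market $2386 > fair $2304.0613: forward overpriced → cash-and-carry (buy spot, short the forward).
At maturity, profit = |F_mkt − F*| = |2386 − 2304.0613| = $82 per tonne

$82 per tonne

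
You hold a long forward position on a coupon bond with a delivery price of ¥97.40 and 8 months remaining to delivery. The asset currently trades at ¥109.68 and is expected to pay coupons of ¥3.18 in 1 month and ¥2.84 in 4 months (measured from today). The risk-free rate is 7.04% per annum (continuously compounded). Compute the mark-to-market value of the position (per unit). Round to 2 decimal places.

PV(remaining coupons) I = 3.18·e^(−0.0704·1/12) + 2.84·e^(−0.0704·4/12) = 5.9355
Current forward F = (S − I)·e^(rT) = (109.68 − 5.9355)·e^(0.0704·8/12) = 103.7445 × 1.048052 = 108.7296
Value (long) = (F − K)·e^(−rT) = (108.7296 − 97.40) × 0.954151 = 10.8101
Value = ¥10.81

¥10.81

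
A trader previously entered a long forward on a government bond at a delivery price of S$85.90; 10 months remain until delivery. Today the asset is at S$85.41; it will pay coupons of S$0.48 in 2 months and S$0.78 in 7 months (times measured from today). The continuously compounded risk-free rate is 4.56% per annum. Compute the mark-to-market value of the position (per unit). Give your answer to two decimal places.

S$1.48

PV(remaining coupons) I = 0.48·e^(−0.0456·2/12) + 0.78·e^(−0.0456·7/12) = 1.2359
Current forward F = (S − I)·e^(rT) = (85.41 − 1.2359)·e^(0.0456·10/12) = 84.1741 × 1.038731 = 87.4342
Value (long) = (F − K)·e^(−rT) = (87.4342 − 85.90) × 0.962713 = 1.4770
Value = S$1.48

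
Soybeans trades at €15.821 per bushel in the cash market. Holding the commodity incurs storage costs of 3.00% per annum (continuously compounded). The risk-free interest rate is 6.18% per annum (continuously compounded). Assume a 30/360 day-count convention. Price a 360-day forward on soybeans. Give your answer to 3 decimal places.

Net carry = r + u − y = 0.0618 + 0.0300 − 0.0000 = 0.0918
F = S·e^((r+u−y)T) = 15.821 · e^(0.0918 × 360/360) = 15.821 · e^0.091800
= 15.821 × 1.096146 = €17.342 per bushel

€17.342 per bushel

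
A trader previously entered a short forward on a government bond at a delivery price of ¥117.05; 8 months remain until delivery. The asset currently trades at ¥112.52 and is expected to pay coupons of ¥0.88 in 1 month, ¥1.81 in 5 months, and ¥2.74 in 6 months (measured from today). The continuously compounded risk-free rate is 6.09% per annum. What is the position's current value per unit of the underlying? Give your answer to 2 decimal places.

¥5.17

PV(remaining coupons) I = 0.88·e^(−0.0609·1/12) + 1.81·e^(−0.0609·5/12) + 2.74·e^(−0.0609·6/12) = 5.2980
Current forward F = (S − I)·e^(rT) = (112.52 − 5.2980)·e^(0.0609·8/12) = 107.2220 × 1.041435 = 111.6647
Value (long) = (F − K)·e^(−rT) = (111.6647 − 117.05) × 0.960213 = -5.1710
Short position value = −(long value) = ¥5.17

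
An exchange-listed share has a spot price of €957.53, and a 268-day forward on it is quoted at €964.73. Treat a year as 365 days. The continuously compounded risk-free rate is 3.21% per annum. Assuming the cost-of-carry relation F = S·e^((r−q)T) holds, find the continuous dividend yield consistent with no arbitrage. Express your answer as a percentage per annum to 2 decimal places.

From F = S·e^((r−q)T): (r − q) = ln(F/S)/T
ln(964.73/957.53) = ln(1.007519) = 0.007491
(r − q) = 0.007491 / (268/365) = 0.010202
q = r − ln(F/S)/T = 0.0321 − 0.010202 = 0.021898
q = 2.19%

2.19%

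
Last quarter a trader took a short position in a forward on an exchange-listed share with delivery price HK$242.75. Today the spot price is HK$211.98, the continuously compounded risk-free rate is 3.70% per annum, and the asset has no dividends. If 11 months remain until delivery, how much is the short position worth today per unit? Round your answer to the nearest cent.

HK$22.67

Current fair forward for the remaining 11 months: F = S·e^(r·T), r = 0.0370
F = 211.98 · e^(0.0370 × 11/12) = 211.98 × 1.034498 = 219.2929
Value of long forward = (F − K)·e^(−rT) = (219.2929 − 242.75) · e^(−0.0370·11/12)
= -23.4571 × 0.966652 = -22.67
Short position value = −(long value) = HK$22.67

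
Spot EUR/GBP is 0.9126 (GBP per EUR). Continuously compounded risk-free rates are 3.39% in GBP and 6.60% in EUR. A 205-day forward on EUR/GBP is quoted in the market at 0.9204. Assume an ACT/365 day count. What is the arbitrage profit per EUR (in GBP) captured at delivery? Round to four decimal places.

Fair forward: F* = S·e^(carry·T), with carry = (r_GBP − r_EUR) = 0.0339 − 0.0660 = -0.0321
F* = 0.9126 · e^(-0.0321 × 205/365) = 0.9126 · e^-0.018029 = 0.9126 × 0.982133 = 0.8963
Market 0.9204 > fair 0.8963: forward overpriced → cash-and-carry (buy spot, short the forward).
At maturity, profit = |F_mkt − F*| = |0.9204 − 0.8963| = 0.0241 per EUR (in GBP)

0.0241 per EUR (in GBP)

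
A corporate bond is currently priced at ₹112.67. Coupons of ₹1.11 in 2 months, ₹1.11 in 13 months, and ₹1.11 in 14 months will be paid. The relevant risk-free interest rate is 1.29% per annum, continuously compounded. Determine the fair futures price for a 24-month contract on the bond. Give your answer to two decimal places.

₹112.23

PV(coupons) I = 1.11·e^(−0.0129·2/12) + 1.11·e^(−0.0129·13/12) + 1.11·e^(−0.0129·14/12)
I = 1.1076 + 1.0946 + 1.0934 = 3.2956
F = (S − I)·e^(rT) = (112.67 − 3.2956) · e^(0.0129·24/12)
= 109.3744 · e^0.025800 = 109.3744 × 1.026136 = ₹112.23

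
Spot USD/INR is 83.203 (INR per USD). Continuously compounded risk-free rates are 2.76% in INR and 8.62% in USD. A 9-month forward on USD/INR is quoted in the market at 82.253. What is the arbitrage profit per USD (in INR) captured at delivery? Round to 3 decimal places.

Fair forward: F* = S·e^(carry·T), with carry = (r_INR − r_USD) = 0.0276 − 0.0862 = -0.0586
F* = 83.203 · e^(-0.0586 × 9/12) = 83.203 · e^-0.043950 = 83.203 × 0.957002 = 79.6254
Market 82.253 > fair 79.6254: forward overpriced → cash-and-carry (buy spot, short the forward).
At maturity, profit = |F_mkt − F*| = |82.253 − 79.6254| = 2.628 per USD (in INR)

2.628 per USD (in INR)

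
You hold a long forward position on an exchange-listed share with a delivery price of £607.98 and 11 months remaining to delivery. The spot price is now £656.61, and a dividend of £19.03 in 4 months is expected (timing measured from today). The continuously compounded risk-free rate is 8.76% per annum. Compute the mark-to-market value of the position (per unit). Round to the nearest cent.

PV(remaining dividends) I = 19.03·e^(−0.0876·4/12) = 18.4824
Current forward F = (S − I)·e^(rT) = (656.61 − 18.4824)·e^(0.0876·11/12) = 638.1276 × 1.083612 = 691.4827
Value (long) = (F − K)·e^(−rT) = (691.4827 − 607.98) × 0.922839 = 77.0595
Value = £77.06

£77.06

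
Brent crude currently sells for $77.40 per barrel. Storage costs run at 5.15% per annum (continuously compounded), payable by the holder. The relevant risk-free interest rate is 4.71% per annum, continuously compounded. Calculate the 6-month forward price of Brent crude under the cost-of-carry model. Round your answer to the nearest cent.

Net carry = r + u − y = 0.0471 + 0.0515 − 0.0000 = 0.0986
F = S·e^((r+u−y)T) = 77.40 · e^(0.0986 × 6/12) = 77.40 · e^0.049300
= 77.40 × 1.050535 = $81.31 per barrel

$81.31 per barrel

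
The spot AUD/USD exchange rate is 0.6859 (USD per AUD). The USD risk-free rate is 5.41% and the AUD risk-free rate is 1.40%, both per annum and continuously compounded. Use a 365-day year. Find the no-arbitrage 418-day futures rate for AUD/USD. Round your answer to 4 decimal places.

0.7181

F = S·e^((r_USD − r_AUD)T) = 0.6859 · e^((0.0541 − 0.0140) × 418/365)
= 0.6859 · e^0.045923 = 0.6859 × 1.046994
F = 0.7181 USD per AUD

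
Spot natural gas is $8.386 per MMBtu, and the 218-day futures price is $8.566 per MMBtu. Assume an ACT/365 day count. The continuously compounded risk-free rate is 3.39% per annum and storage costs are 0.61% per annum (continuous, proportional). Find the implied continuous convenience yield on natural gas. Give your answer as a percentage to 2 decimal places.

0.44%

F = S·e^((r+u−y)T) ⇒ (r+u−y) = ln(F/S)/T
ln(8.566/8.386) = 0.021237; /T ⇒ 0.035557
y = r + u − ln(F/S)/T = 0.0339 + 0.0061 − 0.035557 = 0.004443
y = 0.44%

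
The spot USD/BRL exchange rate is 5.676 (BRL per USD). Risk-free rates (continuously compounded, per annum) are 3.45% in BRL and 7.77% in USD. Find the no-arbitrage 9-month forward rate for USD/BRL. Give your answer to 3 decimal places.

F = S·e^((r_BRL − r_USD)T) = 5.676 · e^((0.0345 − 0.0777) × 9/12)
= 5.676 · e^-0.032400 = 5.676 × 0.968119
F = 5.495 BRL per USD

5.495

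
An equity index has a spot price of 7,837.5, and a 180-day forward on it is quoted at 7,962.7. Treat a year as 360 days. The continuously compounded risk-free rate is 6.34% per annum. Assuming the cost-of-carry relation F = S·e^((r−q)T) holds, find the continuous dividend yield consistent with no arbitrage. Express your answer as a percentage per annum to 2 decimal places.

From F = S·e^((r−q)T): (r − q) = ln(F/S)/T
ln(7962.7/7837.5) = ln(1.015974) = 0.015848
(r − q) = 0.015848 / (180/360) = 0.031696
q = r − ln(F/S)/T = 0.0634 − 0.031696 = 0.031704
q = 3.17%

3.17%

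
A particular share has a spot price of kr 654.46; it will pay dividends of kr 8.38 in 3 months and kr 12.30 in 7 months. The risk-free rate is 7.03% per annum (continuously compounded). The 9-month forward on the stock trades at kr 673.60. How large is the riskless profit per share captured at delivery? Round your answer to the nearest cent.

kr 4.83 per share

PV(dividends) I = 8.38·e^(−0.0703·3/12) + 12.30·e^(−0.0703·7/12) = 20.0398
Fair forward F* = (S − I)·e^(rT) = (654.46 − 20.0398)·e^0.052725 = 634.4202 × 1.054140 = 668.7677
Market kr 673.60 > fair 668.7677: forward overpriced → cash-and-carry (borrow at r, buy the stock and collect the dividends, short the forward).
Profit at T = |F_mkt − F*| = |673.60 − 668.7677| = kr 4.83 per share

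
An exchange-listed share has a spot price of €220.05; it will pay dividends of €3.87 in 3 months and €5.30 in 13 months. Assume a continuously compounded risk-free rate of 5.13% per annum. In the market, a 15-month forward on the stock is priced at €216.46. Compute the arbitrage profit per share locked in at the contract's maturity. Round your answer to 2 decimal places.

€8.74 per share

PV(dividends) I = 3.87·e^(−0.0513·3/12) + 5.30·e^(−0.0513·13/12) = 8.8342
Fair forward F* = (S − I)·e^(rT) = (220.05 − 8.8342)·e^0.064125 = 211.2158 × 1.066226 = 225.2038
Market €216.46 < fair 225.2038: forward underpriced → reverse cash-and-carry (short the stock, invest proceeds at r, pay the dividends, go long the forward).
Profit at T = |F_mkt − F*| = |216.46 − 225.2038| = €8.74 per share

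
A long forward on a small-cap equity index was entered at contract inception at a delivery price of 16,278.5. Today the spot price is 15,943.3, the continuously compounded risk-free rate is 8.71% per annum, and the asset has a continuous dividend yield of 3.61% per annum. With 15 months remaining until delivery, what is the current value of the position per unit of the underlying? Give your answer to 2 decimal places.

Current fair forward for the remaining 15 months: F = S·e^((r − q)·T), (r − q) = 0.0871 − 0.0361 = 0.0510
F = 15943.3 · e^(0.0510 × 15/12) = 15943.3 × 1.06582591 = 16992.7822
Value of long forward = (F − K)·e^(−rT) = (16992.7822 − 16278.5) · e^(−0.0871·15/12)
= 714.2822 × 0.89684252 = 640.60

640.60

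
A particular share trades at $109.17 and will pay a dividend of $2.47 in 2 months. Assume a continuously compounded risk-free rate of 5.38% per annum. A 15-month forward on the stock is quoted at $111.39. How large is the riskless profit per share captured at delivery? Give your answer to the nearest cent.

$2.76 per share

PV(dividends) I = 2.47·e^(−0.0538·2/12) = 2.4480
Fair forward F* = (S − I)·e^(rT) = (109.17 − 2.4480)·e^0.067250 = 106.7220 × 1.069563 = 114.1459
Market $111.39 < fair 114.1459: forward underpriced → reverse cash-and-carry (short the stock, invest proceeds at r, pay the dividends, go long the forward).
Profit at T = |F_mkt − F*| = |111.39 − 114.1459| = $2.76 per share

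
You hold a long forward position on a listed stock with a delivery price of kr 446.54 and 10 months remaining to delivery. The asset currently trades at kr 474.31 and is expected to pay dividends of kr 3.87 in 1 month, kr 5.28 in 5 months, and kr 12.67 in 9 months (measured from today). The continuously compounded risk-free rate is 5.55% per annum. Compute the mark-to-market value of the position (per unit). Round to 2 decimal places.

kr 26.79

PV(remaining dividends) I = 3.87·e^(−0.0555·1/12) + 5.28·e^(−0.0555·5/12) + 12.67·e^(−0.0555·9/12) = 21.1649
Current forward F = (S − I)·e^(rT) = (474.31 − 21.1649)·e^(0.0555·10/12) = 453.1451 × 1.047336 = 474.5952
Value (long) = (F − K)·e^(−rT) = (474.5952 − 446.54) × 0.954803 = 26.7872
Value = kr 26.79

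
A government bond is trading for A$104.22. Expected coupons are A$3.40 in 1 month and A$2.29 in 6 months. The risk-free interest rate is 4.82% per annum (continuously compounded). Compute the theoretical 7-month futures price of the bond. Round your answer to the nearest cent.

A$101.41

PV(coupons) I = 3.40·e^(−0.0482·1/12) + 2.29·e^(−0.0482·6/12)
I = 3.3864 + 2.2355 = 5.6219
F = (S − I)·e^(rT) = (104.22 − 5.6219) · e^(0.0482·7/12)
= 98.5981 · e^0.028117 = 98.5981 × 1.028516 = A$101.41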